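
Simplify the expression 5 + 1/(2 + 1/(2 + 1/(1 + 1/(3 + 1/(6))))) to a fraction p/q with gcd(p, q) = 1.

884/163

a_0 = 5: 5/1
a_1 = 2: 11/2
a_2 = 2: 27/5
a_3 = 1: 38/7
a_4 = 3: 141/26
a_5 = 6: 884/163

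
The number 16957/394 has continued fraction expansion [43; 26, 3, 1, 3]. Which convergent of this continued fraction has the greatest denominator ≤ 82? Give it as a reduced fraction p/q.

3400/79

a_0 = 43: 43/1  (≤ bound)
a_1 = 26: 1119/26  (≤ bound)
a_2 = 3: 3400/79  (≤ bound)
a_3 = 1: 4519/105  (> 82, stop)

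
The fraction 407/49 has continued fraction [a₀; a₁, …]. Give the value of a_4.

Repeatedly divide and take the remainder:
⌊407/49⌋ = 8, remainder 15
⌊49/15⌋ = 3, remainder 4
⌊15/4⌋ = 3, remainder 3
⌊4/3⌋ = 1, remainder 1
⌊3/1⌋ = 3, remainder 0

3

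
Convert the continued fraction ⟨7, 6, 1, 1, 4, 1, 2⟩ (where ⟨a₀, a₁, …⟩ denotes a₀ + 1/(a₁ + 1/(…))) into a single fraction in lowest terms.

1452/203

Start with 2.
1 + 1/(2/1) = 1 + 1/2 = 3/2
4 + 1/(3/2) = 4 + 2/3 = 14/3
1 + 1/(14/3) = 1 + 3/14 = 17/14
1 + 1/(17/14) = 1 + 14/17 = 31/17
6 + 1/(31/17) = 6 + 17/31 = 203/31
7 + 1/(203/31) = 7 + 31/203 = 1452/203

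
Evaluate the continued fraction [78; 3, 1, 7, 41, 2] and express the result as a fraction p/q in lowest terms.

a_0 = 78: 78/1
a_1 = 3: 235/3
a_2 = 1: 313/4
a_3 = 7: 2426/31
a_4 = 41: 99779/1275
a_5 = 2: 201984/2581

201984/2581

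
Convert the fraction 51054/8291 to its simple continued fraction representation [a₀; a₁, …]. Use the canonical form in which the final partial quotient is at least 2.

[6; 6, 2, 1, 20, 10, 2]

⌊51054/8291⌋ = 6, remainder 1308
⌊8291/1308⌋ = 6, remainder 443
⌊1308/443⌋ = 2, remainder 422
⌊443/422⌋ = 1, remainder 21
⌊422/21⌋ = 20, remainder 2
⌊21/2⌋ = 10, remainder 1
⌊2/1⌋ = 2, remainder 0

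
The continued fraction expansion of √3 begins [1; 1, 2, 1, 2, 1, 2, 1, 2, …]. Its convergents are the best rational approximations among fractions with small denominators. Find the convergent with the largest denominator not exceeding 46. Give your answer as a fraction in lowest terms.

List convergents until the denominator exceeds the bound:
a_0 = 1: 1/1  (≤ bound)
a_1 = 1: 2/1  (≤ bound)
a_2 = 2: 5/3  (≤ bound)
a_3 = 1: 7/4  (≤ bound)
a_4 = 2: 19/11  (≤ bound)
a_5 = 1: 26/15  (≤ bound)
a_6 = 2: 71/41  (≤ bound)
a_7 = 1: 97/56  (> 46, stop)

71/41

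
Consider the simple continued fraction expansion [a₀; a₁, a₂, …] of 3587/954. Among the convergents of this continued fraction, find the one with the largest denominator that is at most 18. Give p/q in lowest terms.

15/4

a_0 = 3: 3/1  (≤ bound)
a_1 = 1: 4/1  (≤ bound)
a_2 = 3: 15/4  (≤ bound)
a_3 = 6: 94/25  (> 18, stop)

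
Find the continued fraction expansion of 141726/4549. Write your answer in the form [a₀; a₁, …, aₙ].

Repeatedly divide and take the remainder:
141726 = 31·4549 + 707, so a_0 = 31
4549 = 6·707 + 307, so a_1 = 6
707 = 2·307 + 93, so a_2 = 2
307 = 3·93 + 28, so a_3 = 3
93 = 3·28 + 9, so a_4 = 3
28 = 3·9 + 1, so a_5 = 3
9 = 9·1 + 0, so a_6 = 9

[31; 6, 2, 3, 3, 3, 9]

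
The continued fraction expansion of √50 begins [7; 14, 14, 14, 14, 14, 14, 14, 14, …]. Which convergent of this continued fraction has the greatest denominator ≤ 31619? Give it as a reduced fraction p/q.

19601/2772

List convergents until the denominator exceeds the bound:
a_0 = 7: 7/1  (≤ bound)
a_1 = 14: 99/14  (≤ bound)
a_2 = 14: 1393/197  (≤ bound)
a_3 = 14: 19601/2772  (≤ bound)
a_4 = 14: 275807/39005  (> 31619, stop)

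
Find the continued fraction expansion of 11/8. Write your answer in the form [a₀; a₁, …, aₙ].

⌊11/8⌋ = 1, remainder 3
⌊8/3⌋ = 2, remainder 2
⌊3/2⌋ = 1, remainder 1
⌊2/1⌋ = 2, remainder 0

[1; 2, 1, 2]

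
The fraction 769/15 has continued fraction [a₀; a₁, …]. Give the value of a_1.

769 ÷ 15 → quotient 51, remainder 4
15 ÷ 4 → quotient 3, remainder 3

3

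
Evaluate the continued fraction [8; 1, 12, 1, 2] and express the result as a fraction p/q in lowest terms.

366/41

Starting at the tail and folding back:
Start with 2.
1 + 1/(2/1) = 1 + 1/2 = 3/2
12 + 1/(3/2) = 12 + 2/3 = 38/3
1 + 1/(38/3) = 1 + 3/38 = 41/38
8 + 1/(41/38) = 8 + 38/41 = 366/41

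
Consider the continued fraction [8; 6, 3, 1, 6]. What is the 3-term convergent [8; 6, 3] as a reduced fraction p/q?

155/19

Start with 3.
6 + 1/(3/1) = 6 + 1/3 = 19/3
8 + 1/(19/3) = 8 + 3/19 = 155/19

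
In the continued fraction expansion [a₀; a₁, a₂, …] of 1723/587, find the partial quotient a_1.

1

⌊1723/587⌋ = 2, remainder 549
⌊587/549⌋ = 1, remainder 38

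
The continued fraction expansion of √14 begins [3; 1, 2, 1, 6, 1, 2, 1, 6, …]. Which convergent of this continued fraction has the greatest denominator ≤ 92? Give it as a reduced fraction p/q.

List convergents until the denominator exceeds the bound:
a_0 = 3: 3/1  (≤ bound)
a_1 = 1: 4/1  (≤ bound)
a_2 = 2: 11/3  (≤ bound)
a_3 = 1: 15/4  (≤ bound)
a_4 = 6: 101/27  (≤ bound)
a_5 = 1: 116/31  (≤ bound)
a_6 = 2: 333/89  (≤ bound)
a_7 = 1: 449/120  (> 92, stop)

333/89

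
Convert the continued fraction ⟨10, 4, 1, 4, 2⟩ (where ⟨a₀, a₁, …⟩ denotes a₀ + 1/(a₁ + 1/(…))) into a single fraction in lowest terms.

Build up convergents one term at a time:
a_0 = 10: 10/1
a_1 = 4: 41/4
a_2 = 1: 51/5
a_3 = 4: 245/24
a_4 = 2: 541/53

541/53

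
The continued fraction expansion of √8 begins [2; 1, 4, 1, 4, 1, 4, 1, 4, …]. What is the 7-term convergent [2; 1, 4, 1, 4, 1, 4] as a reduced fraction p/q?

Use the convergent recurrence hₖ = aₖ·hₖ₋₁ + hₖ₋₂ (and likewise for the denominators kₖ):
a_0 = 2: 2/1
a_1 = 1: 3/1
a_2 = 4: 14/5
a_3 = 1: 17/6
a_4 = 4: 82/29
a_5 = 1: 99/35
a_6 = 4: 478/169

478/169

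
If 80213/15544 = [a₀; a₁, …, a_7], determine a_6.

Apply division with remainder until the remainder is 0:
80213 = 5·15544 + 2493, so a_0 = 5
15544 = 6·2493 + 586, so a_1 = 6
2493 = 4·586 + 149, so a_2 = 4
586 = 3·149 + 139, so a_3 = 3
149 = 1·139 + 10, so a_4 = 1
139 = 13·10 + 9, so a_5 = 13
10 = 1·9 + 1, so a_6 = 1

1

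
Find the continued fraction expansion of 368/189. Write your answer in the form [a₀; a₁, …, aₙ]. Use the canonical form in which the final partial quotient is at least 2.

[1; 1, 17, 1, 9]

368 = 1·189 + 179, so a_0 = 1
189 = 1·179 + 10, so a_1 = 1
179 = 17·10 + 9, so a_2 = 17
10 = 1·9 + 1, so a_3 = 1
9 = 9·1 + 0, so a_4 = 9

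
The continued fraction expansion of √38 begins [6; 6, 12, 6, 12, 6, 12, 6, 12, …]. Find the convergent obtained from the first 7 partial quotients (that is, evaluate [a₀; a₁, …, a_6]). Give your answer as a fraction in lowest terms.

2463306/399601

a_0 = 6: 6/1
a_1 = 6: 37/6
a_2 = 12: 450/73
a_3 = 6: 2737/444
a_4 = 12: 33294/5401
a_5 = 6: 202501/32850
a_6 = 12: 2463306/399601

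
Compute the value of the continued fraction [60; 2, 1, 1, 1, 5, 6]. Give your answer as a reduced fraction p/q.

16785/278

Work from the innermost term outward:
Start with 6.
5 + 1/(6/1) = 5 + 1/6 = 31/6
1 + 1/(31/6) = 1 + 6/31 = 37/31
1 + 1/(37/31) = 1 + 31/37 = 68/37
1 + 1/(68/37) = 1 + 37/68 = 105/68
2 + 1/(105/68) = 2 + 68/105 = 278/105
60 + 1/(278/105) = 60 + 105/278 = 16785/278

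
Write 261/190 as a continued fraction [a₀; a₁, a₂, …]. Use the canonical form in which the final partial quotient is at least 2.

Repeatedly divide and take the remainder:
261 = 1·190 + 71, so a_0 = 1
190 = 2·71 + 48, so a_1 = 2
71 = 1·48 + 23, so a_2 = 1
48 = 2·23 + 2, so a_3 = 2
23 = 11·2 + 1, so a_4 = 11
2 = 2·1 + 0, so a_5 = 2

[1; 2, 1, 2, 11, 2]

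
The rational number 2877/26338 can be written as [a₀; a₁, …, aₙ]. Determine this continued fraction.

⌊2877/26338⌋ = 0, remainder 2877
⌊26338/2877⌋ = 9, remainder 445
⌊2877/445⌋ = 6, remainder 207
⌊445/207⌋ = 2, remainder 31
⌊207/31⌋ = 6, remainder 21
⌊31/21⌋ = 1, remainder 10
⌊21/10⌋ = 2, remainder 1
⌊10/1⌋ = 10, remainder 0

[0; 9, 6, 2, 6, 1, 2, 10]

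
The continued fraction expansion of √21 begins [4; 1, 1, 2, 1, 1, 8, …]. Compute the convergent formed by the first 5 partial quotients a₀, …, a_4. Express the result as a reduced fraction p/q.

32/7

Build up convergents one term at a time:
a_0 = 4: 4/1
a_1 = 1: 5/1
a_2 = 1: 9/2
a_3 = 2: 23/5
a_4 = 1: 32/7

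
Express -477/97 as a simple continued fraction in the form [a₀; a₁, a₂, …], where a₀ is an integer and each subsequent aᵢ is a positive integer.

Apply division with remainder until the remainder is 0:
⌊-477/97⌋ = -5, remainder 8
⌊97/8⌋ = 12, remainder 1
⌊8/1⌋ = 8, remainder 0

[-5; 12, 8]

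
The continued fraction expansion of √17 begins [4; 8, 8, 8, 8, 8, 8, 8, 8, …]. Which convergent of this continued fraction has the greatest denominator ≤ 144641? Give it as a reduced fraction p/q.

143649/34840

a_0 = 4: 4/1  (≤ bound)
a_1 = 8: 33/8  (≤ bound)
a_2 = 8: 268/65  (≤ bound)
a_3 = 8: 2177/528  (≤ bound)
a_4 = 8: 17684/4289  (≤ bound)
a_5 = 8: 143649/34840  (≤ bound)
a_6 = 8: 1166876/283009  (> 144641, stop)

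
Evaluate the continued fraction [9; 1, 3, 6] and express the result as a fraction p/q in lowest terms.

Collapse the nested fraction from the inside out:
Start with 6.
3 + 1/(6/1) = 3 + 1/6 = 19/6
1 + 1/(19/6) = 1 + 6/19 = 25/19
9 + 1/(25/19) = 9 + 19/25 = 244/25

244/25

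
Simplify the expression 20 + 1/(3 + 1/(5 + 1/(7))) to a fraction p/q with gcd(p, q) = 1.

2336/115

Start with 7.
5 + 1/(7/1) = 5 + 1/7 = 36/7
3 + 1/(36/7) = 3 + 7/36 = 115/36
20 + 1/(115/36) = 20 + 36/115 = 2336/115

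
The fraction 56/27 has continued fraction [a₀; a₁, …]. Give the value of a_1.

Apply division with remainder until the remainder is 0:
56 ÷ 27 → quotient 2, remainder 2
27 ÷ 2 → quotient 13, remainder 1

13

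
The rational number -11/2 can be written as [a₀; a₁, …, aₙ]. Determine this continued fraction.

Run the Euclidean algorithm, recording each quotient:
-11 ÷ 2 → quotient -6, remainder 1
2 ÷ 1 → quotient 2, remainder 0

[-6; 2]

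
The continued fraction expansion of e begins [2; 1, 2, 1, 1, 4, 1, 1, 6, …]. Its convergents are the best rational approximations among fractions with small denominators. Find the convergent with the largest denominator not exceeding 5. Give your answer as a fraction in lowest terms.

List convergents until the denominator exceeds the bound:
a_0 = 2: 2/1  (≤ bound)
a_1 = 1: 3/1  (≤ bound)
a_2 = 2: 8/3  (≤ bound)
a_3 = 1: 11/4  (≤ bound)
a_4 = 1: 19/7  (> 5, stop)

11/4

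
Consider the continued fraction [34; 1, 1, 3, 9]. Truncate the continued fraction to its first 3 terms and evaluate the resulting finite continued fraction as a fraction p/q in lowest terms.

Compute successive convergents:
a_0 = 34: 34/1
a_1 = 1: 35/1
a_2 = 1: 69/2

69/2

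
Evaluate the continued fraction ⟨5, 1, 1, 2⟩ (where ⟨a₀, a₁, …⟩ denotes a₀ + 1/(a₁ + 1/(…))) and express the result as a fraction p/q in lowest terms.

Compute successive convergents:
a_0 = 5: 5/1
a_1 = 1: 6/1
a_2 = 1: 11/2
a_3 = 2: 28/5

28/5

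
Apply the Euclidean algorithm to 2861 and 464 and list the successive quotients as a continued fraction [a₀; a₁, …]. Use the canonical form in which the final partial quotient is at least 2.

[6; 6, 38, 2]

Run the Euclidean algorithm, recording each quotient:
2861 = 6·464 + 77, so a_0 = 6
464 = 6·77 + 2, so a_1 = 6
77 = 38·2 + 1, so a_2 = 38
2 = 2·1 + 0, so a_3 = 2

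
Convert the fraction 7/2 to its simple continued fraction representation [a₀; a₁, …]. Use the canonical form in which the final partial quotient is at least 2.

7 ÷ 2 → quotient 3, remainder 1
2 ÷ 1 → quotient 2, remainder 0

[3; 2]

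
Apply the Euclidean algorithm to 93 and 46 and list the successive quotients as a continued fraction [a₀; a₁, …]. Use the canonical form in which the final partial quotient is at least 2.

Repeatedly divide and take the remainder:
⌊93/46⌋ = 2, remainder 1
⌊46/1⌋ = 46, remainder 0

[2; 46]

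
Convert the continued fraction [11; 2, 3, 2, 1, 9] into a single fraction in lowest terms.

Start with 9.
1 + 1/(9/1) = 1 + 1/9 = 10/9
2 + 1/(10/9) = 2 + 9/10 = 29/10
3 + 1/(29/10) = 3 + 10/29 = 97/29
2 + 1/(97/29) = 2 + 29/97 = 223/97
11 + 1/(223/97) = 11 + 97/223 = 2550/223

2550/223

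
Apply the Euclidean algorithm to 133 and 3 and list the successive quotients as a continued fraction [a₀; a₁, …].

[44; 3]

⌊133/3⌋ = 44, remainder 1
⌊3/1⌋ = 3, remainder 0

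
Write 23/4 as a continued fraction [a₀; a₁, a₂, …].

[5; 1, 3]

⌊23/4⌋ = 5, remainder 3
⌊4/3⌋ = 1, remainder 1
⌊3/1⌋ = 3, remainder 0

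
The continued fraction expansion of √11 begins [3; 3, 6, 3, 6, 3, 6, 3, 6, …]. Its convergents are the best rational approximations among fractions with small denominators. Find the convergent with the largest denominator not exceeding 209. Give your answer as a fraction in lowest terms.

a_0 = 3: 3/1  (≤ bound)
a_1 = 3: 10/3  (≤ bound)
a_2 = 6: 63/19  (≤ bound)
a_3 = 3: 199/60  (≤ bound)
a_4 = 6: 1257/379  (> 209, stop)

199/60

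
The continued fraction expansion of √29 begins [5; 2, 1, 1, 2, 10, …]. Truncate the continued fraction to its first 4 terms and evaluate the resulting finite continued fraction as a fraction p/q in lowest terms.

27/5

a_0 = 5: 5/1
a_1 = 2: 11/2
a_2 = 1: 16/3
a_3 = 1: 27/5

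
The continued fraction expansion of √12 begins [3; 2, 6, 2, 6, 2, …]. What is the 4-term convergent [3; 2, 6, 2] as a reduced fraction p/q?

a_0 = 3: 3/1
a_1 = 2: 7/2
a_2 = 6: 45/13
a_3 = 2: 97/28

97/28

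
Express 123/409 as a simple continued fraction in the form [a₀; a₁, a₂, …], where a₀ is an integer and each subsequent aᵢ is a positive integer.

[0; 3, 3, 13, 3]

Repeatedly divide and take the remainder:
123 ÷ 409 → quotient 0, remainder 123
409 ÷ 123 → quotient 3, remainder 40
123 ÷ 40 → quotient 3, remainder 3
40 ÷ 3 → quotient 13, remainder 1
3 ÷ 1 → quotient 3, remainder 0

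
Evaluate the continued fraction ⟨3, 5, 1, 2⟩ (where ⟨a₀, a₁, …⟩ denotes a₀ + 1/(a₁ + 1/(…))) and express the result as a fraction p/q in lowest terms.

54/17

Starting at the tail and folding back:
Start with 2.
1 + 1/(2/1) = 1 + 1/2 = 3/2
5 + 1/(3/2) = 5 + 2/3 = 17/3
3 + 1/(17/3) = 3 + 3/17 = 54/17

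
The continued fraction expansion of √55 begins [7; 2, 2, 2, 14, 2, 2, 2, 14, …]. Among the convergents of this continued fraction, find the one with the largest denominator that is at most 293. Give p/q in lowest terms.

1283/173

List convergents until the denominator exceeds the bound:
a_0 = 7: 7/1  (≤ bound)
a_1 = 2: 15/2  (≤ bound)
a_2 = 2: 37/5  (≤ bound)
a_3 = 2: 89/12  (≤ bound)
a_4 = 14: 1283/173  (≤ bound)
a_5 = 2: 2655/358  (> 293, stop)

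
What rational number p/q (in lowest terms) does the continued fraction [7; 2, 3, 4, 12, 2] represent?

5679/764

a_0 = 7: 7/1
a_1 = 2: 15/2
a_2 = 3: 52/7
a_3 = 4: 223/30
a_4 = 12: 2728/367
a_5 = 2: 5679/764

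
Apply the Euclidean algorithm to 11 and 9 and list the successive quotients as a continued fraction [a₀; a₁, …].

Apply division with remainder until the remainder is 0:
11 = 1·9 + 2, so a_0 = 1
9 = 4·2 + 1, so a_1 = 4
2 = 2·1 + 0, so a_2 = 2

[1; 4, 2]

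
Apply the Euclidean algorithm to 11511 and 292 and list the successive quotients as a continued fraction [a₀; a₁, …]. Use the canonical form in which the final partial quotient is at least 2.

[39; 2, 2, 1, 2, 15]

Apply division with remainder until the remainder is 0:
11511 ÷ 292 → quotient 39, remainder 123
292 ÷ 123 → quotient 2, remainder 46
123 ÷ 46 → quotient 2, remainder 31
46 ÷ 31 → quotient 1, remainder 15
31 ÷ 15 → quotient 2, remainder 1
15 ÷ 1 → quotient 15, remainder 0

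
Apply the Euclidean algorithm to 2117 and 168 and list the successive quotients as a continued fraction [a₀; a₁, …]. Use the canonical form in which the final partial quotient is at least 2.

[12; 1, 1, 1, 1, 33]

Apply division with remainder until the remainder is 0:
2117 ÷ 168 → quotient 12, remainder 101
168 ÷ 101 → quotient 1, remainder 67
101 ÷ 67 → quotient 1, remainder 34
67 ÷ 34 → quotient 1, remainder 33
34 ÷ 33 → quotient 1, remainder 1
33 ÷ 1 → quotient 33, remainder 0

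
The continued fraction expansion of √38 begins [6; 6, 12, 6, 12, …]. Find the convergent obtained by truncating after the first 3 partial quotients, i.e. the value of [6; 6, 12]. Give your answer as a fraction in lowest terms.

450/73

Build up convergents one term at a time:
a_0 = 6: 6/1
a_1 = 6: 37/6
a_2 = 12: 450/73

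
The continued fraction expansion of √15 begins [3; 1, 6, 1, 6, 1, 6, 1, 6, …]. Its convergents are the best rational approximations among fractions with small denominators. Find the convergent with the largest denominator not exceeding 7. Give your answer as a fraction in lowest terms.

a_0 = 3: 3/1  (≤ bound)
a_1 = 1: 4/1  (≤ bound)
a_2 = 6: 27/7  (≤ bound)
a_3 = 1: 31/8  (> 7, stop)

27/7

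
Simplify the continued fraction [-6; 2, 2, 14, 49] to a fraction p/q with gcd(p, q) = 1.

-19775/3533

a_0 = -6: -6/1
a_1 = 2: -11/2
a_2 = 2: -28/5
a_3 = 14: -403/72
a_4 = 49: -19775/3533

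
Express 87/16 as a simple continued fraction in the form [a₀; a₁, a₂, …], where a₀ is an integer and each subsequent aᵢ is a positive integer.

⌊87/16⌋ = 5, remainder 7
⌊16/7⌋ = 2, remainder 2
⌊7/2⌋ = 3, remainder 1
⌊2/1⌋ = 2, remainder 0

[5; 2, 3, 2]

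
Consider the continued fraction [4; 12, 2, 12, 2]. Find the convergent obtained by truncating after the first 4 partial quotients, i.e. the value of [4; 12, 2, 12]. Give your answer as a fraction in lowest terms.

1273/312

a_0 = 4: 4/1
a_1 = 12: 49/12
a_2 = 2: 102/25
a_3 = 12: 1273/312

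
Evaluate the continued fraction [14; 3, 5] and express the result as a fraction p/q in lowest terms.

229/16

Build up convergents one term at a time:
a_0 = 14: 14/1
a_1 = 3: 43/3
a_2 = 5: 229/16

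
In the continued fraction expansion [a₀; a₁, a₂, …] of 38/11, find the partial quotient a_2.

5

Repeatedly divide and take the remainder:
38 ÷ 11 → quotient 3, remainder 5
11 ÷ 5 → quotient 2, remainder 1
5 ÷ 1 → quotient 5, remainder 0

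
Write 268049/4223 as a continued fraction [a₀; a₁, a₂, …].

Run the Euclidean algorithm, recording each quotient:
268049 = 63·4223 + 2000, so a_0 = 63
4223 = 2·2000 + 223, so a_1 = 2
2000 = 8·223 + 216, so a_2 = 8
223 = 1·216 + 7, so a_3 = 1
216 = 30·7 + 6, so a_4 = 30
7 = 1·6 + 1, so a_5 = 1
6 = 6·1 + 0, so a_6 = 6

[63; 2, 8, 1, 30, 1, 6]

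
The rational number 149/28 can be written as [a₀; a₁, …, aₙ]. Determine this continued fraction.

⌊149/28⌋ = 5, remainder 9
⌊28/9⌋ = 3, remainder 1
⌊9/1⌋ = 9, remainder 0

[5; 3, 9]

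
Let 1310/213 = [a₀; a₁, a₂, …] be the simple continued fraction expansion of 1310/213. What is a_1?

⌊1310/213⌋ = 6, remainder 32
⌊213/32⌋ = 6, remainder 21

6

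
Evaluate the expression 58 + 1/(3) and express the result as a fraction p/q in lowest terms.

a_0 = 58: 58/1
a_1 = 3: 175/3

175/3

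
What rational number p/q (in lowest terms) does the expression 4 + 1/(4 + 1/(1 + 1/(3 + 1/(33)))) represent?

a_0 = 4: 4/1
a_1 = 4: 17/4
a_2 = 1: 21/5
a_3 = 3: 80/19
a_4 = 33: 2661/632

2661/632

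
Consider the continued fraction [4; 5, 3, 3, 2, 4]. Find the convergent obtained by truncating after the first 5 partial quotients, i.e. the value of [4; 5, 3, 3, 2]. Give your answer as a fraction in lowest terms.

a_0 = 4: 4/1
a_1 = 5: 21/5
a_2 = 3: 67/16
a_3 = 3: 222/53
a_4 = 2: 511/122

511/122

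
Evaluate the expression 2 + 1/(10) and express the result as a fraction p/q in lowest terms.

21/10

Start with 10.
2 + 1/(10/1) = 2 + 1/10 = 21/10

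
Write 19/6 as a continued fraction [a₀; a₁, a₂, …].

Repeatedly divide and take the remainder:
19 = 3·6 + 1, so a_0 = 3
6 = 6·1 + 0, so a_1 = 6

[3; 6]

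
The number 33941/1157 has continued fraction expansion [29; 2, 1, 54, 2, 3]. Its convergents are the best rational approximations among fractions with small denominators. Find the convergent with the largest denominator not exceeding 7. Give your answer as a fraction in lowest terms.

88/3

a_0 = 29: 29/1  (≤ bound)
a_1 = 2: 59/2  (≤ bound)
a_2 = 1: 88/3  (≤ bound)
a_3 = 54: 4811/164  (> 7, stop)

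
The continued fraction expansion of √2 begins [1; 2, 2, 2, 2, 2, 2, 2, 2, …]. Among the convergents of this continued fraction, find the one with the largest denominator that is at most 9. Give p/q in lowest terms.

7/5

List convergents until the denominator exceeds the bound:
a_0 = 1: 1/1  (≤ bound)
a_1 = 2: 3/2  (≤ bound)
a_2 = 2: 7/5  (≤ bound)
a_3 = 2: 17/12  (> 9, stop)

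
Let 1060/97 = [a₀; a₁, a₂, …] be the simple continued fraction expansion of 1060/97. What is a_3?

1

Run the Euclidean algorithm, recording each quotient:
⌊1060/97⌋ = 10, remainder 90
⌊97/90⌋ = 1, remainder 7
⌊90/7⌋ = 12, remainder 6
⌊7/6⌋ = 1, remainder 1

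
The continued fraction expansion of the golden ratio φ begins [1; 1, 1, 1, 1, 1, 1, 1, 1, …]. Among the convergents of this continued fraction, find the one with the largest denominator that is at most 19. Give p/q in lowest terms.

List convergents until the denominator exceeds the bound:
a_0 = 1: 1/1  (≤ bound)
a_1 = 1: 2/1  (≤ bound)
a_2 = 1: 3/2  (≤ bound)
a_3 = 1: 5/3  (≤ bound)
a_4 = 1: 8/5  (≤ bound)
a_5 = 1: 13/8  (≤ bound)
a_6 = 1: 21/13  (≤ bound)
a_7 = 1: 34/21  (> 19, stop)

21/13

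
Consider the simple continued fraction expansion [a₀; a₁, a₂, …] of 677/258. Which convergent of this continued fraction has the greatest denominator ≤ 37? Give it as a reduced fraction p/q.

21/8

a_0 = 2: 2/1  (≤ bound)
a_1 = 1: 3/1  (≤ bound)
a_2 = 1: 5/2  (≤ bound)
a_3 = 1: 8/3  (≤ bound)
a_4 = 1: 13/5  (≤ bound)
a_5 = 1: 21/8  (≤ bound)
a_6 = 15: 328/125  (> 37, stop)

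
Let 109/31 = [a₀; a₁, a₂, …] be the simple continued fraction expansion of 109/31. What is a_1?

1

109 ÷ 31 → quotient 3, remainder 16
31 ÷ 16 → quotient 1, remainder 15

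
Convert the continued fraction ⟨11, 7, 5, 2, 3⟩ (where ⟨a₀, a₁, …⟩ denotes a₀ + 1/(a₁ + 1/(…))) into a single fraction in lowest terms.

3041/273

a_0 = 11: 11/1
a_1 = 7: 78/7
a_2 = 5: 401/36
a_3 = 2: 880/79
a_4 = 3: 3041/273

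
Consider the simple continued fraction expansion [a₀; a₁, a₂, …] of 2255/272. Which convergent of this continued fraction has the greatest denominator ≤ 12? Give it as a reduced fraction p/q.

58/7

a_0 = 8: 8/1  (≤ bound)
a_1 = 3: 25/3  (≤ bound)
a_2 = 2: 58/7  (≤ bound)
a_3 = 3: 199/24  (> 12, stop)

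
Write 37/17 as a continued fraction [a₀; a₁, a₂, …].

[2; 5, 1, 2]

37 = 2·17 + 3, so a_0 = 2
17 = 5·3 + 2, so a_1 = 5
3 = 1·2 + 1, so a_2 = 1
2 = 2·1 + 0, so a_3 = 2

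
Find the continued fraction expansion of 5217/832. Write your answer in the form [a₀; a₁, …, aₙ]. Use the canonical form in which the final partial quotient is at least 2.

Apply division with remainder until the remainder is 0:
5217 = 6·832 + 225, so a_0 = 6
832 = 3·225 + 157, so a_1 = 3
225 = 1·157 + 68, so a_2 = 1
157 = 2·68 + 21, so a_3 = 2
68 = 3·21 + 5, so a_4 = 3
21 = 4·5 + 1, so a_5 = 4
5 = 5·1 + 0, so a_6 = 5

[6; 3, 1, 2, 3, 4, 5]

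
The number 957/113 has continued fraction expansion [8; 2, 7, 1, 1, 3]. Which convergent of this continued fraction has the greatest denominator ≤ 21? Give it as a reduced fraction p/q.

a_0 = 8: 8/1  (≤ bound)
a_1 = 2: 17/2  (≤ bound)
a_2 = 7: 127/15  (≤ bound)
a_3 = 1: 144/17  (≤ bound)
a_4 = 1: 271/32  (> 21, stop)

144/17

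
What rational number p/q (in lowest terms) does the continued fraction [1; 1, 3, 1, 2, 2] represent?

a_0 = 1: 1/1
a_1 = 1: 2/1
a_2 = 3: 7/4
a_3 = 1: 9/5
a_4 = 2: 25/14
a_5 = 2: 59/33

59/33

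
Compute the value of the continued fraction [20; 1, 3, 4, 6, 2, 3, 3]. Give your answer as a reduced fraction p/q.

Start with 3.
3 + 1/(3/1) = 3 + 1/3 = 10/3
2 + 1/(10/3) = 2 + 3/10 = 23/10
6 + 1/(23/10) = 6 + 10/23 = 148/23
4 + 1/(148/23) = 4 + 23/148 = 615/148
3 + 1/(615/148) = 3 + 148/615 = 1993/615
1 + 1/(1993/615) = 1 + 615/1993 = 2608/1993
20 + 1/(2608/1993) = 20 + 1993/2608 = 54153/2608

54153/2608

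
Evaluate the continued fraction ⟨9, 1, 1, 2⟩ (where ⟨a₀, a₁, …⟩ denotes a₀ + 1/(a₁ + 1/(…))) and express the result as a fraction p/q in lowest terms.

a_0 = 9: 9/1
a_1 = 1: 10/1
a_2 = 1: 19/2
a_3 = 2: 48/5

48/5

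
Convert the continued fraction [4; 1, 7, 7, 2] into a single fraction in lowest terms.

595/122

Collapse the nested fraction from the inside out:
Start with 2.
7 + 1/(2/1) = 7 + 1/2 = 15/2
7 + 1/(15/2) = 7 + 2/15 = 107/15
1 + 1/(107/15) = 1 + 15/107 = 122/107
4 + 1/(122/107) = 4 + 107/122 = 595/122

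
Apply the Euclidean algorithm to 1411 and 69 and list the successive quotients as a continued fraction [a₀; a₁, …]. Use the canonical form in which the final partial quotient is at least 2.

[20; 2, 4, 2, 3]

Apply division with remainder until the remainder is 0:
⌊1411/69⌋ = 20, remainder 31
⌊69/31⌋ = 2, remainder 7
⌊31/7⌋ = 4, remainder 3
⌊7/3⌋ = 2, remainder 1
⌊3/1⌋ = 3, remainder 0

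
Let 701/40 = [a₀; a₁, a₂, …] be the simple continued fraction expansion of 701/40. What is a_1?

⌊701/40⌋ = 17, remainder 21
⌊40/21⌋ = 1, remainder 19

1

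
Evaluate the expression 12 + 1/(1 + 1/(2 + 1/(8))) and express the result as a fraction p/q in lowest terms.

a_0 = 12: 12/1
a_1 = 1: 13/1
a_2 = 2: 38/3
a_3 = 8: 317/25

317/25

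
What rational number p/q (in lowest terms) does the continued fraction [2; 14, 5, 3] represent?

Starting at the tail and folding back:
Start with 3.
5 + 1/(3/1) = 5 + 1/3 = 16/3
14 + 1/(16/3) = 14 + 3/16 = 227/16
2 + 1/(227/16) = 2 + 16/227 = 470/227

470/227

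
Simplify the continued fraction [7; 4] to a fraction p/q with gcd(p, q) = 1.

29/4

Use the convergent recurrence hₖ = aₖ·hₖ₋₁ + hₖ₋₂ (and likewise for the denominators kₖ):
a_0 = 7: 7/1
a_1 = 4: 29/4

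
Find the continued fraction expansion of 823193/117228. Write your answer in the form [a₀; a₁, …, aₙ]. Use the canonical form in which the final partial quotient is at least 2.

[7; 45, 7, 6, 2, 13, 2]

Repeatedly divide and take the remainder:
823193 = 7·117228 + 2597, so a_0 = 7
117228 = 45·2597 + 363, so a_1 = 45
2597 = 7·363 + 56, so a_2 = 7
363 = 6·56 + 27, so a_3 = 6
56 = 2·27 + 2, so a_4 = 2
27 = 13·2 + 1, so a_5 = 13
2 = 2·1 + 0, so a_6 = 2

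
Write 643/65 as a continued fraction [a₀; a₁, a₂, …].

Run the Euclidean algorithm, recording each quotient:
⌊643/65⌋ = 9, remainder 58
⌊65/58⌋ = 1, remainder 7
⌊58/7⌋ = 8, remainder 2
⌊7/2⌋ = 3, remainder 1
⌊2/1⌋ = 2, remainder 0

[9; 1, 8, 3, 2]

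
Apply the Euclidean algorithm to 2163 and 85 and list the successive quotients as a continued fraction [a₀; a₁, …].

[25; 2, 4, 4, 2]

2163 = 25·85 + 38, so a_0 = 25
85 = 2·38 + 9, so a_1 = 2
38 = 4·9 + 2, so a_2 = 4
9 = 4·2 + 1, so a_3 = 4
2 = 2·1 + 0, so a_4 = 2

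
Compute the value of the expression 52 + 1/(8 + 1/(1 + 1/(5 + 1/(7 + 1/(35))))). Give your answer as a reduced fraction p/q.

a_0 = 52: 52/1
a_1 = 8: 417/8
a_2 = 1: 469/9
a_3 = 5: 2762/53
a_4 = 7: 19803/380
a_5 = 35: 695867/13353

695867/13353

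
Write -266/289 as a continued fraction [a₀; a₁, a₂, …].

[-1; 12, 1, 1, 3, 3]

Apply division with remainder until the remainder is 0:
-266 ÷ 289 → quotient -1, remainder 23
289 ÷ 23 → quotient 12, remainder 13
23 ÷ 13 → quotient 1, remainder 10
13 ÷ 10 → quotient 1, remainder 3
10 ÷ 3 → quotient 3, remainder 1
3 ÷ 1 → quotient 3, remainder 0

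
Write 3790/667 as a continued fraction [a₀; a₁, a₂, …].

[5; 1, 2, 6, 1, 5, 5]

3790 ÷ 667 → quotient 5, remainder 455
667 ÷ 455 → quotient 1, remainder 212
455 ÷ 212 → quotient 2, remainder 31
212 ÷ 31 → quotient 6, remainder 26
31 ÷ 26 → quotient 1, remainder 5
26 ÷ 5 → quotient 5, remainder 1
5 ÷ 1 → quotient 5, remainder 0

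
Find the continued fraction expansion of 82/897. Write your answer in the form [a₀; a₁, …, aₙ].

[0; 10, 1, 15, 2, 2]

Apply division with remainder until the remainder is 0:
⌊82/897⌋ = 0, remainder 82
⌊897/82⌋ = 10, remainder 77
⌊82/77⌋ = 1, remainder 5
⌊77/5⌋ = 15, remainder 2
⌊5/2⌋ = 2, remainder 1
⌊2/1⌋ = 2, remainder 0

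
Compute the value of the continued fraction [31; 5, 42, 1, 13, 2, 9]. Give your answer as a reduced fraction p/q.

1850261/59305

a_0 = 31: 31/1
a_1 = 5: 156/5
a_2 = 42: 6583/211
a_3 = 1: 6739/216
a_4 = 13: 94190/3019
a_5 = 2: 195119/6254
a_6 = 9: 1850261/59305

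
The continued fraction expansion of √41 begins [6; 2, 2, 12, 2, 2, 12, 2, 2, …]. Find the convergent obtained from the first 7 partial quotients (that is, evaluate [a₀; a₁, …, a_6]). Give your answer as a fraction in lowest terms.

Start with 12.
2 + 1/(12/1) = 2 + 1/12 = 25/12
2 + 1/(25/12) = 2 + 12/25 = 62/25
12 + 1/(62/25) = 12 + 25/62 = 769/62
2 + 1/(769/62) = 2 + 62/769 = 1600/769
2 + 1/(1600/769) = 2 + 769/1600 = 3969/1600
6 + 1/(3969/1600) = 6 + 1600/3969 = 25414/3969

25414/3969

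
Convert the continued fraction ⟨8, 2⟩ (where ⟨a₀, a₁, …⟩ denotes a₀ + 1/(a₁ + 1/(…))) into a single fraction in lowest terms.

Collapse the nested fraction from the inside out:
Start with 2.
8 + 1/(2/1) = 8 + 1/2 = 17/2

17/2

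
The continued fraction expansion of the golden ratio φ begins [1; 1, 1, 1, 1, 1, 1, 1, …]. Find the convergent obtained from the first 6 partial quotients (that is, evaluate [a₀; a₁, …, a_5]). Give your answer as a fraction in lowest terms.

13/8

Start with 1.
1 + 1/(1/1) = 1 + 1/1 = 2/1
1 + 1/(2/1) = 1 + 1/2 = 3/2
1 + 1/(3/2) = 1 + 2/3 = 5/3
1 + 1/(5/3) = 1 + 3/5 = 8/5
1 + 1/(8/5) = 1 + 5/8 = 13/8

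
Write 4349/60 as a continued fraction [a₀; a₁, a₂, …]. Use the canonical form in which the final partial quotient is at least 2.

[72; 2, 14, 2]

Apply division with remainder until the remainder is 0:
4349 ÷ 60 → quotient 72, remainder 29
60 ÷ 29 → quotient 2, remainder 2
29 ÷ 2 → quotient 14, remainder 1
2 ÷ 1 → quotient 2, remainder 0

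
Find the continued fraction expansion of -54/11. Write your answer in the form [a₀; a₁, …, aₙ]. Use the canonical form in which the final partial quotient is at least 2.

[-5; 11]

-54 = -5·11 + 1, so a_0 = -5
11 = 11·1 + 0, so a_1 = 11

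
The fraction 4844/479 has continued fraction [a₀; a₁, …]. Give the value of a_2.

1

Apply division with remainder until the remainder is 0:
4844 = 10·479 + 54, so a_0 = 10
479 = 8·54 + 47, so a_1 = 8
54 = 1·47 + 7, so a_2 = 1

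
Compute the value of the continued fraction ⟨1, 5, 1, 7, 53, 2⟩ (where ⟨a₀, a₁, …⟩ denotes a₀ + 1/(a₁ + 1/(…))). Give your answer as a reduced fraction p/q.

5899/5041

Work from the innermost term outward:
Start with 2.
53 + 1/(2/1) = 53 + 1/2 = 107/2
7 + 1/(107/2) = 7 + 2/107 = 751/107
1 + 1/(751/107) = 1 + 107/751 = 858/751
5 + 1/(858/751) = 5 + 751/858 = 5041/858
1 + 1/(5041/858) = 1 + 858/5041 = 5899/5041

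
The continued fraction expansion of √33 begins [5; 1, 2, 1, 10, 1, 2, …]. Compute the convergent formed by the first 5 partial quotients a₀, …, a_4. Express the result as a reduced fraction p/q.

247/43

a_0 = 5: 5/1
a_1 = 1: 6/1
a_2 = 2: 17/3
a_3 = 1: 23/4
a_4 = 10: 247/43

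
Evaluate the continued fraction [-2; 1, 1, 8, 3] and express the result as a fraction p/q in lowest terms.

-78/53

a_0 = -2: -2/1
a_1 = 1: -1/1
a_2 = 1: -3/2
a_3 = 8: -25/17
a_4 = 3: -78/53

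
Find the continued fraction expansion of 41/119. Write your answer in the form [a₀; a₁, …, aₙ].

[0; 2, 1, 9, 4]

⌊41/119⌋ = 0, remainder 41
⌊119/41⌋ = 2, remainder 37
⌊41/37⌋ = 1, remainder 4
⌊37/4⌋ = 9, remainder 1
⌊4/1⌋ = 4, remainder 0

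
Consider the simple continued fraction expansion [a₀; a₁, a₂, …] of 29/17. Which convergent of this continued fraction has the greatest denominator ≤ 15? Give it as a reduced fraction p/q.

12/7

a_0 = 1: 1/1  (≤ bound)
a_1 = 1: 2/1  (≤ bound)
a_2 = 2: 5/3  (≤ bound)
a_3 = 2: 12/7  (≤ bound)
a_4 = 2: 29/17  (> 15, stop)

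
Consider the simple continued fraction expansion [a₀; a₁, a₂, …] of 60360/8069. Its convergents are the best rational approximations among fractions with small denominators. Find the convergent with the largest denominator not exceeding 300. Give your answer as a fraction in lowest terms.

a_0 = 7: 7/1  (≤ bound)
a_1 = 2: 15/2  (≤ bound)
a_2 = 12: 187/25  (≤ bound)
a_3 = 3: 576/77  (≤ bound)
a_4 = 4: 2491/333  (> 300, stop)

576/77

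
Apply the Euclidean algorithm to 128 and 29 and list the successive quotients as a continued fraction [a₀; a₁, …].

[4; 2, 2, 2, 2]

⌊128/29⌋ = 4, remainder 12
⌊29/12⌋ = 2, remainder 5
⌊12/5⌋ = 2, remainder 2
⌊5/2⌋ = 2, remainder 1
⌊2/1⌋ = 2, remainder 0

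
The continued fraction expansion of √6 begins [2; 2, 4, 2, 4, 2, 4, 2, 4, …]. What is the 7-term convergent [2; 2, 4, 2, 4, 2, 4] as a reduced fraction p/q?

2158/881

Start with 4.
2 + 1/(4/1) = 2 + 1/4 = 9/4
4 + 1/(9/4) = 4 + 4/9 = 40/9
2 + 1/(40/9) = 2 + 9/40 = 89/40
4 + 1/(89/40) = 4 + 40/89 = 396/89
2 + 1/(396/89) = 2 + 89/396 = 881/396
2 + 1/(881/396) = 2 + 396/881 = 2158/881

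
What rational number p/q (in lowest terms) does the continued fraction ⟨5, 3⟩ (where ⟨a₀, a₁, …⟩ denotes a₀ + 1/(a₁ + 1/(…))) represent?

16/3

Build up convergents one term at a time:
a_0 = 5: 5/1
a_1 = 3: 16/3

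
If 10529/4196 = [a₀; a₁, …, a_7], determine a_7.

15

10529 ÷ 4196 → quotient 2, remainder 2137
4196 ÷ 2137 → quotient 1, remainder 2059
2137 ÷ 2059 → quotient 1, remainder 78
2059 ÷ 78 → quotient 26, remainder 31
78 ÷ 31 → quotient 2, remainder 16
31 ÷ 16 → quotient 1, remainder 15
16 ÷ 15 → quotient 1, remainder 1
15 ÷ 1 → quotient 15, remainder 0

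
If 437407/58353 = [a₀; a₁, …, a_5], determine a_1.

437407 ÷ 58353 → quotient 7, remainder 28936
58353 ÷ 28936 → quotient 2, remainder 481

2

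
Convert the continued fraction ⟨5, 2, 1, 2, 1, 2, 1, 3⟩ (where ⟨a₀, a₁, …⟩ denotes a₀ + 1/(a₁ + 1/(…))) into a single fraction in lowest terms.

a_0 = 5: 5/1
a_1 = 2: 11/2
a_2 = 1: 16/3
a_3 = 2: 43/8
a_4 = 1: 59/11
a_5 = 2: 161/30
a_6 = 1: 220/41
a_7 = 3: 821/153

821/153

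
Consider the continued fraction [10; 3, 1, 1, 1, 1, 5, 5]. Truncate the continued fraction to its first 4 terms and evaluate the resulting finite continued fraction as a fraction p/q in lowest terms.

72/7

a_0 = 10: 10/1
a_1 = 3: 31/3
a_2 = 1: 41/4
a_3 = 1: 72/7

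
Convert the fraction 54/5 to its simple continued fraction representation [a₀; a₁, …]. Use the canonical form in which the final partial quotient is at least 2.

[10; 1, 4]

54 ÷ 5 → quotient 10, remainder 4
5 ÷ 4 → quotient 1, remainder 1
4 ÷ 1 → quotient 4, remainder 0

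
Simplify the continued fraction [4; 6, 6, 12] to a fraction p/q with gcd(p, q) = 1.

Start with 12.
6 + 1/(12/1) = 6 + 1/12 = 73/12
6 + 1/(73/12) = 6 + 12/73 = 450/73
4 + 1/(450/73) = 4 + 73/450 = 1873/450

1873/450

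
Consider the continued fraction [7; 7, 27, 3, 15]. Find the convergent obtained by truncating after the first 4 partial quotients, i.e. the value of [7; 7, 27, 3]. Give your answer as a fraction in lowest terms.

4121/577

Start with 3.
27 + 1/(3/1) = 27 + 1/3 = 82/3
7 + 1/(82/3) = 7 + 3/82 = 577/82
7 + 1/(577/82) = 7 + 82/577 = 4121/577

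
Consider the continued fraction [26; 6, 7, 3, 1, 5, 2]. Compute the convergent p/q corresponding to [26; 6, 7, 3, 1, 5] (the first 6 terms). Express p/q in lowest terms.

26817/1025

a_0 = 26: 26/1
a_1 = 6: 157/6
a_2 = 7: 1125/43
a_3 = 3: 3532/135
a_4 = 1: 4657/178
a_5 = 5: 26817/1025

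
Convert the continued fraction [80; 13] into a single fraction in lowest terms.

Start with 13.
80 + 1/(13/1) = 80 + 1/13 = 1041/13

1041/13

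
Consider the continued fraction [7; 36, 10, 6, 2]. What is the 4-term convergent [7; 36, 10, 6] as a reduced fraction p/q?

Start with 6.
10 + 1/(6/1) = 10 + 1/6 = 61/6
36 + 1/(61/6) = 36 + 6/61 = 2202/61
7 + 1/(2202/61) = 7 + 61/2202 = 15475/2202

15475/2202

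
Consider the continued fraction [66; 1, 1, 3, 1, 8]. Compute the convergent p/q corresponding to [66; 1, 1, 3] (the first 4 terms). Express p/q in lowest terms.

466/7

Start with 3.
1 + 1/(3/1) = 1 + 1/3 = 4/3
1 + 1/(4/3) = 1 + 3/4 = 7/4
66 + 1/(7/4) = 66 + 4/7 = 466/7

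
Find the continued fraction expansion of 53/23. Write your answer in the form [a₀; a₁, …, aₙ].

Apply division with remainder until the remainder is 0:
53 ÷ 23 → quotient 2, remainder 7
23 ÷ 7 → quotient 3, remainder 2
7 ÷ 2 → quotient 3, remainder 1
2 ÷ 1 → quotient 2, remainder 0

[2; 3, 3, 2]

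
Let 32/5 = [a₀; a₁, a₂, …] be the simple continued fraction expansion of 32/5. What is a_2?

Apply division with remainder until the remainder is 0:
32 ÷ 5 → quotient 6, remainder 2
5 ÷ 2 → quotient 2, remainder 1
2 ÷ 1 → quotient 2, remainder 0

2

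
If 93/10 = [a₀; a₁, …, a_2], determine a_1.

⌊93/10⌋ = 9, remainder 3
⌊10/3⌋ = 3, remainder 1

3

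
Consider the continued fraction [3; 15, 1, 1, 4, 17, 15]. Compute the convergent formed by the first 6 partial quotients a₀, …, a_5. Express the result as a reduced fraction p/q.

Build up convergents one term at a time:
a_0 = 3: 3/1
a_1 = 15: 46/15
a_2 = 1: 49/16
a_3 = 1: 95/31
a_4 = 4: 429/140
a_5 = 17: 7388/2411

7388/2411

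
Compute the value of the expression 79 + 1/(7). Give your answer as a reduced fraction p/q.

Compute successive convergents:
a_0 = 79: 79/1
a_1 = 7: 554/7

554/7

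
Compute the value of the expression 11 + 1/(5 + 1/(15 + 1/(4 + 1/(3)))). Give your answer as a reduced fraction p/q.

Use the convergent recurrence hₖ = aₖ·hₖ₋₁ + hₖ₋₂ (and likewise for the denominators kₖ):
a_0 = 11: 11/1
a_1 = 5: 56/5
a_2 = 15: 851/76
a_3 = 4: 3460/309
a_4 = 3: 11231/1003

11231/1003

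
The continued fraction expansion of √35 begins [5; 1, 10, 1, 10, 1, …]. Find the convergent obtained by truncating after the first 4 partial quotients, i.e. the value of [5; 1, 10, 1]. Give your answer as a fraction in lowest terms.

Starting at the tail and folding back:
Start with 1.
10 + 1/(1/1) = 10 + 1/1 = 11/1
1 + 1/(11/1) = 1 + 1/11 = 12/11
5 + 1/(12/11) = 5 + 11/12 = 71/12

71/12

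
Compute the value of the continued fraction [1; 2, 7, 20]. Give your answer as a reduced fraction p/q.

Collapse the nested fraction from the inside out:
Start with 20.
7 + 1/(20/1) = 7 + 1/20 = 141/20
2 + 1/(141/20) = 2 + 20/141 = 302/141
1 + 1/(302/141) = 1 + 141/302 = 443/302

443/302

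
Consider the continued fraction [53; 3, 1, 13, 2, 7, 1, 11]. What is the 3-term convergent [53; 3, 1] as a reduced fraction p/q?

213/4

Build up convergents one term at a time:
a_0 = 53: 53/1
a_1 = 3: 160/3
a_2 = 1: 213/4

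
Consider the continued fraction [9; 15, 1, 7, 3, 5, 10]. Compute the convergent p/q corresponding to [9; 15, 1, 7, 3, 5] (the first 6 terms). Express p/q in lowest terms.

19141/2112

Work from the innermost term outward:
Start with 5.
3 + 1/(5/1) = 3 + 1/5 = 16/5
7 + 1/(16/5) = 7 + 5/16 = 117/16
1 + 1/(117/16) = 1 + 16/117 = 133/117
15 + 1/(133/117) = 15 + 117/133 = 2112/133
9 + 1/(2112/133) = 9 + 133/2112 = 19141/2112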